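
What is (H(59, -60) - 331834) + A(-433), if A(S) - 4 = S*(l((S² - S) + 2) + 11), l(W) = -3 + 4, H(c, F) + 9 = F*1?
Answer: -337095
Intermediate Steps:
H(c, F) = -9 + F (H(c, F) = -9 + F*1 = -9 + F)
l(W) = 1
A(S) = 4 + 12*S (A(S) = 4 + S*(1 + 11) = 4 + S*12 = 4 + 12*S)
(H(59, -60) - 331834) + A(-433) = ((-9 - 60) - 331834) + (4 + 12*(-433)) = (-69 - 331834) + (4 - 5196) = -331903 - 5192 = -337095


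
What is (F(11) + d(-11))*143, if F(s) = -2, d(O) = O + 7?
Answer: -858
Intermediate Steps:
d(O) = 7 + O
(F(11) + d(-11))*143 = (-2 + (7 - 11))*143 = (-2 - 4)*143 = -6*143 = -858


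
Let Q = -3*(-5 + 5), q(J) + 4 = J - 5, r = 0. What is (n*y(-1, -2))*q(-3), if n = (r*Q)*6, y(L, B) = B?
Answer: 0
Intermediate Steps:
q(J) = -9 + J (q(J) = -4 + (J - 5) = -4 + (-5 + J) = -9 + J)
Q = 0 (Q = -3*0 = 0)
n = 0 (n = (0*0)*6 = 0*6 = 0)
(n*y(-1, -2))*q(-3) = (0*(-2))*(-9 - 3) = 0*(-12) = 0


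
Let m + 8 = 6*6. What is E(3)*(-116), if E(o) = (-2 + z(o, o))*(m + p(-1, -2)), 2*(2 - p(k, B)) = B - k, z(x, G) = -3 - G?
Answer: 28304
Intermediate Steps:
p(k, B) = 2 + k/2 - B/2 (p(k, B) = 2 - (B - k)/2 = 2 + (k/2 - B/2) = 2 + k/2 - B/2)
m = 28 (m = -8 + 6*6 = -8 + 36 = 28)
E(o) = -305/2 - 61*o/2 (E(o) = (-2 + (-3 - o))*(28 + (2 + (1/2)*(-1) - 1/2*(-2))) = (-5 - o)*(28 + (2 - 1/2 + 1)) = (-5 - o)*(28 + 5/2) = (-5 - o)*(61/2) = -305/2 - 61*o/2)
E(3)*(-116) = (-305/2 - 61/2*3)*(-116) = (-305/2 - 183/2)*(-116) = -244*(-116) = 28304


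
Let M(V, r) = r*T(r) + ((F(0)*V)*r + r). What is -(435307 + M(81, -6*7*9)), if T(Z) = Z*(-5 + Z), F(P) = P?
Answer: 54289643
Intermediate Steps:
M(V, r) = r + r²*(-5 + r) (M(V, r) = r*(r*(-5 + r)) + ((0*V)*r + r) = r²*(-5 + r) + (0*r + r) = r²*(-5 + r) + (0 + r) = r²*(-5 + r) + r = r + r²*(-5 + r))
-(435307 + M(81, -6*7*9)) = -(435307 + (-6*7*9)*(1 + (-6*7*9)*(-5 - 6*7*9))) = -(435307 + (-42*9)*(1 + (-42*9)*(-5 - 42*9))) = -(435307 - 378*(1 - 378*(-5 - 378))) = -(435307 - 378*(1 - 378*(-383))) = -(435307 - 378*(1 + 144774)) = -(435307 - 378*144775) = -(435307 - 54724950) = -1*(-54289643) = 54289643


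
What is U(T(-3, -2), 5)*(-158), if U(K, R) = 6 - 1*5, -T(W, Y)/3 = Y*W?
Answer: -158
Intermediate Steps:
T(W, Y) = -3*W*Y (T(W, Y) = -3*Y*W = -3*W*Y)
U(K, R) = 1 (U(K, R) = 6 - 5 = 1)
U(T(-3, -2), 5)*(-158) = 1*(-158) = -158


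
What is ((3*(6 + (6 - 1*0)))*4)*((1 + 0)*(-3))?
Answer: -432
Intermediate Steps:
((3*(6 + (6 - 1*0)))*4)*((1 + 0)*(-3)) = ((3*(6 + (6 + 0)))*4)*(1*(-3)) = ((3*(6 + 6))*4)*(-3) = ((3*12)*4)*(-3) = (36*4)*(-3) = 144*(-3) = -432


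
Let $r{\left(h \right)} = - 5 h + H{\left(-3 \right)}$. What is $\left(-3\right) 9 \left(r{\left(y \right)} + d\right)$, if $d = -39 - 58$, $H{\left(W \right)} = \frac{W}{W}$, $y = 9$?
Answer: $3807$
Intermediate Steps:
$H{\left(W \right)} = 1$
$d = -97$ ($d = -39 - 58 = -97$)
$r{\left(h \right)} = 1 - 5 h$ ($r{\left(h \right)} = - 5 h + 1 = 1 - 5 h$)
$\left(-3\right) 9 \left(r{\left(y \right)} + d\right) = \left(-3\right) 9 \left(\left(1 - 45\right) - 97\right) = - 27 \left(\left(1 - 45\right) - 97\right) = - 27 \left(-44 - 97\right) = \left(-27\right) \left(-141\right) = 3807$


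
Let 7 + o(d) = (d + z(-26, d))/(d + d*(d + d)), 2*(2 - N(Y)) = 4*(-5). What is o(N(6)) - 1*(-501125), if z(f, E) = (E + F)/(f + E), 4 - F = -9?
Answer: 2104695743/4200 ≈ 5.0112e+5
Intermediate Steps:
F = 13 (F = 4 - 1*(-9) = 4 + 9 = 13)
N(Y) = 12 (N(Y) = 2 - 2*(-5) = 2 - ½*(-20) = 2 + 10 = 12)
z(f, E) = (13 + E)/(E + f) (z(f, E) = (E + 13)/(f + E) = (13 + E)/(E + f))
o(d) = -7 + (d + (13 + d)/(-26 + d))/(d + 2*d²) (o(d) = -7 + (d + (13 + d)/(d - 26))/(d + d*(d + d)) = -7 + (d + (13 + d)/(-26 + d))/(d + d*(2*d)) = -7 + (d + (13 + d)/(-26 + d))/(d + 2*d²))
o(N(6)) - 1*(-501125) = (13 + 12 - 2*12*(-26 + 12)*(3 + 7*12))/(12*(1 + 2*12)*(-26 + 12)) - 1*(-501125) = (1/12)*(13 + 12 - 2*12*(-14)*(3 + 84))/((1 + 24)*(-14)) + 501125 = (1/12)*(-1/14)*(13 + 12 - 2*12*(-14)*87)/25 + 501125 = (1/12)*(1/25)*(-1/14)*(13 + 12 + 29232) + 501125 = (1/12)*(1/25)*(-1/14)*29257 + 501125 = -29257/4200 + 501125 = 2104695743/4200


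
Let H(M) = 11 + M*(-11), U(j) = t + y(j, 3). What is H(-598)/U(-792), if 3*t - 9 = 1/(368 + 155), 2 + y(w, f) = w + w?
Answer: -10338141/2483726 ≈ -4.1624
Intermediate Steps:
y(w, f) = -2 + 2*w (y(w, f) = -2 + (w + w) = -2 + 2*w)
t = 4708/1569 (t = 3 + 1/(3*(368 + 155)) = 3 + (1/3)/523 = 3 + (1/3)*(1/523) = 3 + 1/1569 = 4708/1569 ≈ 3.0006)
U(j) = 1570/1569 + 2*j (U(j) = 4708/1569 + (-2 + 2*j) = 1570/1569 + 2*j)
H(M) = 11 - 11*M
H(-598)/U(-792) = (11 - 11*(-598))/(1570/1569 + 2*(-792)) = (11 + 6578)/(1570/1569 - 1584) = 6589/(-2483726/1569) = 6589*(-1569/2483726) = -10338141/2483726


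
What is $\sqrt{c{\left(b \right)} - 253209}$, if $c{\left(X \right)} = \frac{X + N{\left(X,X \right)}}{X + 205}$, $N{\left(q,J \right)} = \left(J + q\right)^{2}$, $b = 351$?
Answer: $\frac{i \sqrt{19500455811}}{278} \approx 502.32 i$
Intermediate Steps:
$c{\left(X \right)} = \frac{X + 4 X^{2}}{205 + X}$ ($c{\left(X \right)} = \frac{X + \left(X + X\right)^{2}}{X + 205} = \frac{X + \left(2 X\right)^{2}}{205 + X} = \frac{X + 4 X^{2}}{205 + X}$)
$\sqrt{c{\left(b \right)} - 253209} = \sqrt{\frac{351 \left(1 + 4 \cdot 351\right)}{205 + 351} - 253209} = \sqrt{\frac{351 \left(1 + 1404\right)}{556} - 253209} = \sqrt{351 \cdot \frac{1}{556} \cdot 1405 - 253209} = \sqrt{\frac{493155}{556} - 253209} = \sqrt{- \frac{140291049}{556}} = \frac{i \sqrt{19500455811}}{278}$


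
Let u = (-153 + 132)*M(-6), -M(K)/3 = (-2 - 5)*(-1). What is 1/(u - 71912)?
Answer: -1/71471 ≈ -1.3992e-5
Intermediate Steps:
M(K) = -21 (M(K) = -3*(-2 - 5)*(-1) = -(-21)*(-1) = -3*7 = -21)
u = 441 (u = (-153 + 132)*(-21) = -21*(-21) = 441)
1/(u - 71912) = 1/(441 - 71912) = 1/(-71471) = -1/71471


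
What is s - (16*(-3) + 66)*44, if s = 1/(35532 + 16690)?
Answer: -41359823/52222 ≈ -792.00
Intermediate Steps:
s = 1/52222 ≈ 1.9149e-5
s - (16*(-3) + 66)*44 = 1/52222 - (16*(-3) + 66)*44 = 1/52222 - (-48 + 66)*44 = 1/52222 - 18*44 = 1/52222 - 1*792 = 1/52222 - 792 = -41359823/52222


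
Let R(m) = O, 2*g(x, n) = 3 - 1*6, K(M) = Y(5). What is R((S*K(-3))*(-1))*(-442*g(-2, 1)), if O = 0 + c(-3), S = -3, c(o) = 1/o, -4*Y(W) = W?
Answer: -221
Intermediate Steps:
Y(W) = -W/4
K(M) = -5/4 (K(M) = -¼*5 = -5/4)
g(x, n) = -3/2 (g(x, n) = (3 - 1*6)/2 = (3 - 6)/2 = (½)*(-3) = -3/2)
O = -⅓ (O = 0 + 1/(-3) = 0 - ⅓ = -⅓ ≈ -0.33333)
R(m) = -⅓
R((S*K(-3))*(-1))*(-442*g(-2, 1)) = -(-442)*(-3)/(3*2) = -⅓*663 = -221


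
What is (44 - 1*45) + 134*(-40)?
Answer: -5361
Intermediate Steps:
(44 - 1*45) + 134*(-40) = (44 - 45) - 5360 = -1 - 5360 = -5361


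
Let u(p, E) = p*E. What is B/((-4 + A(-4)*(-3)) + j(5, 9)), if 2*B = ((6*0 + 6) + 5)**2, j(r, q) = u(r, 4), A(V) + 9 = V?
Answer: 11/10 ≈ 1.1000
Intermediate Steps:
A(V) = -9 + V
u(p, E) = E*p
j(r, q) = 4*r
B = 121/2 (B = ((6*0 + 6) + 5)**2/2 = ((0 + 6) + 5)**2/2 = (6 + 5)**2/2 = (1/2)*11**2 = (1/2)*121 = 121/2 ≈ 60.500)
B/((-4 + A(-4)*(-3)) + j(5, 9)) = 121/(2*((-4 + (-9 - 4)*(-3)) + 4*5)) = 121/(2*((-4 - 13*(-3)) + 20)) = 121/(2*((-4 + 39) + 20)) = 121/(2*(35 + 20)) = (121/2)/55 = (121/2)*(1/55) = 11/10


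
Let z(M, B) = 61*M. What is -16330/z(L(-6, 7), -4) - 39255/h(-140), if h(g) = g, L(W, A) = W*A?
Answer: 1469393/5124 ≈ 286.77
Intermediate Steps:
L(W, A) = A*W
-16330/z(L(-6, 7), -4) - 39255/h(-140) = -16330/(61*(7*(-6))) - 39255/(-140) = -16330/(61*(-42)) - 39255*(-1/140) = -16330/(-2562) + 7851/28 = -16330*(-1/2562) + 7851/28 = 8165/1281 + 7851/28 = 1469393/5124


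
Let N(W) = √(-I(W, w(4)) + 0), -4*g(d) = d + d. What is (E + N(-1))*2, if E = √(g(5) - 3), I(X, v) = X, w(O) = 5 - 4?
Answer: 2 + I*√22 ≈ 2.0 + 4.6904*I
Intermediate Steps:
w(O) = 1
g(d) = -d/2 (g(d) = -(d + d)/4 = -d/2)
N(W) = √(-W) (N(W) = √(-W + 0) = √(-W))
E = I*√22/2 (E = √(-½*5 - 3) = √(-5/2 - 3) = √(-11/2) = I*√22/2 ≈ 2.3452*I)
(E + N(-1))*2 = (I*√22/2 + √(-1*(-1)))*2 = (I*√22/2 + √1)*2 = (I*√22/2 + 1)*2 = (1 + I*√22/2)*2 = 2 + I*√22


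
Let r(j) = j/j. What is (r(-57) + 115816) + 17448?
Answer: 133265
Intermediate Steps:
r(j) = 1
(r(-57) + 115816) + 17448 = (1 + 115816) + 17448 = 115817 + 17448 = 133265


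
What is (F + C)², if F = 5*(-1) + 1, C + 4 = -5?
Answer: 169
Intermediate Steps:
C = -9 (C = -4 - 5 = -9)
F = -4 (F = -5 + 1 = -4)
(F + C)² = (-4 - 9)² = (-13)² = 169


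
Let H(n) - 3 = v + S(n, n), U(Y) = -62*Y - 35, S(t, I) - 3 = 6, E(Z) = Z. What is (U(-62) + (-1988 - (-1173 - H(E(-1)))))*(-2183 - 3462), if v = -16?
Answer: -16878550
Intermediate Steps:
S(t, I) = 9 (S(t, I) = 3 + 6 = 9)
U(Y) = -35 - 62*Y
H(n) = -4 (H(n) = 3 + (-16 + 9) = 3 - 7 = -4)
(U(-62) + (-1988 - (-1173 - H(E(-1)))))*(-2183 - 3462) = ((-35 - 62*(-62)) + (-1988 - (-1173 - 1*(-4))))*(-2183 - 3462) = ((-35 + 3844) + (-1988 - (-1173 + 4)))*(-5645) = (3809 + (-1988 - 1*(-1169)))*(-5645) = (3809 + (-1988 + 1169))*(-5645) = (3809 - 819)*(-5645) = 2990*(-5645) = -16878550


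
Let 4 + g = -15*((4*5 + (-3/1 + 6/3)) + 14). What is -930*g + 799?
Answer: 464869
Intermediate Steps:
g = -499 (g = -4 - 15*((4*5 + (-3/1 + 6/3)) + 14) = -4 - 15*((20 + (-3*1 + 6*(1/3))) + 14) = -4 - 15*((20 + (-3 + 2)) + 14) = -4 - 15*((20 - 1) + 14) = -4 - 15*(19 + 14) = -4 - 15*33 = -4 - 495 = -499)
-930*g + 799 = -930*(-499) + 799 = 464070 + 799 = 464869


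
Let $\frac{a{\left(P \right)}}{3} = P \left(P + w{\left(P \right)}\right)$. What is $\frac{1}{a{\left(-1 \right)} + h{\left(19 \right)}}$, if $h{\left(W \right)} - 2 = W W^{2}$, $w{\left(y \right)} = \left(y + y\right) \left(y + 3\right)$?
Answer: $\frac{1}{6876} \approx 0.00014543$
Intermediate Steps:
$w{\left(y \right)} = 2 y \left(3 + y\right)$
$h{\left(W \right)} = 2 + W^{3}$ ($h{\left(W \right)} = 2 + W W^{2} = 2 + W^{3}$)
$a{\left(P \right)} = 3 P \left(P + 2 P \left(3 + P\right)\right)$
$\frac{1}{a{\left(-1 \right)} + h{\left(19 \right)}} = \frac{1}{\left(-1\right)^{2} \left(21 + 6 \left(-1\right)\right) + \left(2 + 19^{3}\right)} = \frac{1}{1 \left(21 - 6\right) + \left(2 + 6859\right)} = \frac{1}{1 \cdot 15 + 6861} = \frac{1}{15 + 6861} = \frac{1}{6876}$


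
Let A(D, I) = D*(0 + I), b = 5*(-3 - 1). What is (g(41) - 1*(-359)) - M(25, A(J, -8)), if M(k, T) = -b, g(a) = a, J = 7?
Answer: 380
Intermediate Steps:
b = -20 (b = 5*(-4) = -20)
A(D, I) = D*I
M(k, T) = 20 (M(k, T) = -1*(-20) = 20)
(g(41) - 1*(-359)) - M(25, A(J, -8)) = (41 - 1*(-359)) - 1*20 = (41 + 359) - 20 = 400 - 20 = 380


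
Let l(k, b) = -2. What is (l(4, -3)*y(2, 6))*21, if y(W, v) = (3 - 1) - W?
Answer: 0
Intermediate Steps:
y(W, v) = 2 - W
(l(4, -3)*y(2, 6))*21 = -2*(2 - 1*2)*21 = -2*(2 - 2)*21 = -2*0*21 = 0*21 = 0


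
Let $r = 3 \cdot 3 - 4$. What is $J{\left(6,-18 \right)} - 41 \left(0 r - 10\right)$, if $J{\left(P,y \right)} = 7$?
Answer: $417$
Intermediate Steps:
$r = 5$ ($r = 9 - 4 = 5$)
$J{\left(6,-18 \right)} - 41 \left(0 r - 10\right) = 7 - 41 \left(0 \cdot 5 - 10\right) = 7 - 41 \left(0 - 10\right) = 7 - -410 = 7 + 410 = 417$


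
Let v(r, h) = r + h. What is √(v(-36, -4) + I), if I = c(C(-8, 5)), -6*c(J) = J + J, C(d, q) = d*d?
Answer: 2*I*√138/3 ≈ 7.8316*I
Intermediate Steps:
v(r, h) = h + r
C(d, q) = d²
c(J) = -J/3 (c(J) = -(J + J)/6 = -J/3)
I = -64/3 (I = -⅓*(-8)² = -⅓*64 = -64/3 ≈ -21.333)
√(v(-36, -4) + I) = √((-4 - 36) - 64/3) = √(-40 - 64/3) = √(-184/3) = 2*I*√138/3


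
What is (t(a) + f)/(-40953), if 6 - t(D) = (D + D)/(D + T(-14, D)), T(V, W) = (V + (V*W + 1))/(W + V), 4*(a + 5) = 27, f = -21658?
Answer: 6806174/12872893 ≈ 0.52872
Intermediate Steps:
a = 7/4 (a = -5 + (¼)*27 = -5 + 27/4 = 7/4 ≈ 1.7500)
T(V, W) = (1 + V + V*W)/(V + W) (T(V, W) = (V + (1 + V*W))/(V + W) = (1 + V + V*W)/(V + W))
t(D) = 6 - 2*D/(D + (-13 - 14*D)/(-14 + D)) (t(D) = 6 - (D + D)/(D + (1 - 14 - 14*D)/(-14 + D)) = 6 - 2*D/(D + (-13 - 14*D)/(-14 + D)))
(t(a) + f)/(-40953) = (2*(-39 - 70*7/4 + 2*(7/4)²)/(-13 + (7/4)² - 28*7/4) - 21658)/(-40953) = (2*(-39 - 245/2 + 2*(49/16))/(-13 + 49/16 - 49) - 21658)*(-1/40953) = (2*(-39 - 245/2 + 49/8)/(-943/16) - 21658)*(-1/40953) = (2*(-16/943)*(-1243/8) - 21658)*(-1/40953) = (4972/943 - 21658)*(-1/40953) = -20418522/943*(-1/40953) = 6806174/12872893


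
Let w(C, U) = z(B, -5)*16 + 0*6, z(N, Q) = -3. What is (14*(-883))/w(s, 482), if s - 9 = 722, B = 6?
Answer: 6181/24 ≈ 257.54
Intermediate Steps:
s = 731 (s = 9 + 722 = 731)
w(C, U) = -48 (w(C, U) = -3*16 + 0*6 = -48 + 0 = -48)
(14*(-883))/w(s, 482) = (14*(-883))/(-48) = -12362*(-1/48) = 6181/24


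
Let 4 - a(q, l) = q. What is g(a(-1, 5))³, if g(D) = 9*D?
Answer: 91125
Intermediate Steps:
a(q, l) = 4 - q
g(a(-1, 5))³ = (9*(4 - 1*(-1)))³ = (9*(4 + 1))³ = (9*5)³ = 45³ = 91125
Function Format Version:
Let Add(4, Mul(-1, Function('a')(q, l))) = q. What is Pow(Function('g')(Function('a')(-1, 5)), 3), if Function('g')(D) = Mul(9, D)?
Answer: 91125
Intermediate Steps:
Function('a')(q, l) = Add(4, Mul(-1, q))
Pow(Function('g')(Function('a')(-1, 5)), 3) = Pow(Mul(9, Add(4, Mul(-1, -1))), 3) = Pow(Mul(9, Add(4, 1)), 3) = Pow(Mul(9, 5), 3) = Pow(45, 3) = 91125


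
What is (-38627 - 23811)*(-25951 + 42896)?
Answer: -1058011910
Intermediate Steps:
(-38627 - 23811)*(-25951 + 42896) = -62438*16945 = -1058011910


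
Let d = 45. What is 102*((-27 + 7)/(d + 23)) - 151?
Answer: -181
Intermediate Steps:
102*((-27 + 7)/(d + 23)) - 151 = 102*((-27 + 7)/(45 + 23)) - 151 = 102*(-20/68) - 151 = 102*(-20*1/68) - 151 = 102*(-5/17) - 151 = -30 - 151 = -181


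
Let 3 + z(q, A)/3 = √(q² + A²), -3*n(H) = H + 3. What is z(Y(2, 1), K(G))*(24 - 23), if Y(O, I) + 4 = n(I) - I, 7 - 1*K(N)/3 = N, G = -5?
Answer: -9 + 5*√481 ≈ 100.66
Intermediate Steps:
n(H) = -1 - H/3 (n(H) = -(H + 3)/3 = -(3 + H)/3 = -1 - H/3)
K(N) = 21 - 3*N
Y(O, I) = -5 - 4*I/3 (Y(O, I) = -4 + ((-1 - I/3) - I) = -4 + (-1 - 4*I/3) = -5 - 4*I/3)
z(q, A) = -9 + 3*√(A² + q²) (z(q, A) = -9 + 3*√(q² + A²) = -9 + 3*√(A² + q²))
z(Y(2, 1), K(G))*(24 - 23) = (-9 + 3*√((21 - 3*(-5))² + (-5 - 4/3*1)²))*(24 - 23) = (-9 + 3*√((21 + 15)² + (-5 - 4/3)²))*1 = (-9 + 3*√(36² + (-19/3)²))*1 = (-9 + 3*√(1296 + 361/9))*1 = (-9 + 3*√(12025/9))*1 = (-9 + 3*(5*√481/3))*1 = (-9 + 5*√481)*1 = -9 + 5*√481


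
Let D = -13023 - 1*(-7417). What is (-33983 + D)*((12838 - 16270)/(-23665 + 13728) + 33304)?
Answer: -13101792689920/9937 ≈ -1.3185e+9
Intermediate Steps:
D = -5606 (D = -13023 + 7417 = -5606)
(-33983 + D)*((12838 - 16270)/(-23665 + 13728) + 33304) = (-33983 - 5606)*((12838 - 16270)/(-23665 + 13728) + 33304) = -39589*(-3432/(-9937) + 33304) = -39589*(-3432*(-1/9937) + 33304) = -39589*(3432/9937 + 33304) = -39589*330945280/9937 = -13101792689920/9937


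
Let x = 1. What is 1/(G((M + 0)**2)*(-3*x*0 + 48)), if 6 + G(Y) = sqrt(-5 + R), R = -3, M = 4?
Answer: -1/352 - I*sqrt(2)/1056 ≈ -0.0028409 - 0.0013392*I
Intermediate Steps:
G(Y) = -6 + 2*I*sqrt(2) (G(Y) = -6 + sqrt(-5 - 3) = -6 + sqrt(-8) = -6 + 2*I*sqrt(2))
1/(G((M + 0)**2)*(-3*x*0 + 48)) = 1/((-6 + 2*I*sqrt(2))*(-3*1*0 + 48)) = 1/((-6 + 2*I*sqrt(2))*(-3*0 + 48)) = 1/((-6 + 2*I*sqrt(2))*(0 + 48)) = 1/((-6 + 2*I*sqrt(2))*48) = 1/(-288 + 96*I*sqrt(2))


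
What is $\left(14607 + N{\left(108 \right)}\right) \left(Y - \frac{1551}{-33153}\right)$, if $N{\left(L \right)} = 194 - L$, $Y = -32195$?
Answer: $- \frac{5227569986604}{11051} \approx -4.7304 \cdot 10^{8}$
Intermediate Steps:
$\left(14607 + N{\left(108 \right)}\right) \left(Y - \frac{1551}{-33153}\right) = \left(14607 + \left(194 - 108\right)\right) \left(-32195 - \frac{1551}{-33153}\right) = \left(14607 + \left(194 - 108\right)\right) \left(-32195 - - \frac{517}{11051}\right) = \left(14607 + 86\right) \left(-32195 + \frac{517}{11051}\right) = 14693 \left(- \frac{355786428}{11051}\right) = - \frac{5227569986604}{11051}$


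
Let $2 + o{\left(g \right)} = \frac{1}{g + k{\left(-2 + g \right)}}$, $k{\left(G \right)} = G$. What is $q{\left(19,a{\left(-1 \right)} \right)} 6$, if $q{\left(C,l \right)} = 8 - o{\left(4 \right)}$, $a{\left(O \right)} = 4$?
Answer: $59$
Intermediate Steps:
$o{\left(g \right)} = -2 + \frac{1}{-2 + 2 g}$ ($o{\left(g \right)} = -2 + \frac{1}{g + \left(-2 + g\right)} = -2 + \frac{1}{-2 + 2 g}$)
$q{\left(C,l \right)} = \frac{59}{6}$ ($q{\left(C,l \right)} = 8 - \frac{5 - 16}{2 \left(-1 + 4\right)} = 8 - \frac{5 - 16}{2 \cdot 3} = 8 - \frac{1}{2} \cdot \frac{1}{3} \left(-11\right) = 8 - - \frac{11}{6} = 8 + \frac{11}{6} = \frac{59}{6}$)
$q{\left(19,a{\left(-1 \right)} \right)} 6 = \frac{59}{6} \cdot 6 = 59$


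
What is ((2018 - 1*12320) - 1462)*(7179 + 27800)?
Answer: -411492956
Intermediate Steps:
((2018 - 1*12320) - 1462)*(7179 + 27800) = ((2018 - 12320) - 1462)*34979 = (-10302 - 1462)*34979 = -11764*34979 = -411492956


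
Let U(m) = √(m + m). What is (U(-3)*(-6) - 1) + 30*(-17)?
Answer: -511 - 6*I*√6 ≈ -511.0 - 14.697*I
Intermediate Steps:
U(m) = √2*√m (U(m) = √(2*m) = √2*√m)
(U(-3)*(-6) - 1) + 30*(-17) = ((√2*√(-3))*(-6) - 1) + 30*(-17) = ((√2*(I*√3))*(-6) - 1) - 510 = ((I*√6)*(-6) - 1) - 510 = (-6*I*√6 - 1) - 510 = (-1 - 6*I*√6) - 510 = -511 - 6*I*√6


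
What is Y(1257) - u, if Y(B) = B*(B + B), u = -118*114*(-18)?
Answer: 2917962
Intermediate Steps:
u = 242136 (u = -13452*(-18) = 242136)
Y(B) = 2*B² (Y(B) = B*(2*B) = 2*B²)
Y(1257) - u = 2*1257² - 1*242136 = 2*1580049 - 242136 = 3160098 - 242136 = 2917962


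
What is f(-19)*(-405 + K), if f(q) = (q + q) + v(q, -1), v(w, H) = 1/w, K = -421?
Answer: 597198/19 ≈ 31431.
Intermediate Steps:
f(q) = 1/q + 2*q (f(q) = (q + q) + 1/q = 2*q + 1/q = 1/q + 2*q)
f(-19)*(-405 + K) = (1/(-19) + 2*(-19))*(-405 - 421) = (-1/19 - 38)*(-826) = -723/19*(-826) = 597198/19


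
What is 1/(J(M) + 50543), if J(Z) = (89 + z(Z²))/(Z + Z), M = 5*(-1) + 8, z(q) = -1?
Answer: 3/151673 ≈ 1.9779e-5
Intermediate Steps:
M = 3 (M = -5 + 8 = 3)
J(Z) = 44/Z (J(Z) = (89 - 1)/(Z + Z) = 88/((2*Z)) = 88*(1/(2*Z)) = 44/Z)
1/(J(M) + 50543) = 1/(44/3 + 50543) = 1/(151673/3) = 3/151673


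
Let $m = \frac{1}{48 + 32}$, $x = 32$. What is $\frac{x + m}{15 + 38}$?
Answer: $\frac{2561}{4240} \approx 0.60401$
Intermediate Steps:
$m = \frac{1}{80} \approx 0.0125$
$\frac{x + m}{15 + 38} = \frac{32 + \frac{1}{80}}{15 + 38} = \frac{1}{53} \cdot \frac{2561}{80} = \frac{2561}{4240}$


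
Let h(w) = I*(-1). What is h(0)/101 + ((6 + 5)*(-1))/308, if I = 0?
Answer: -1/28 ≈ -0.035714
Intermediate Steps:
h(w) = 0 (h(w) = 0*(-1) = 0)
h(0)/101 + ((6 + 5)*(-1))/308 = 0/101 + ((6 + 5)*(-1))/308 = 0*(1/101) + (11*(-1))*(1/308) = 0 - 11*1/308 = 0 - 1/28 = -1/28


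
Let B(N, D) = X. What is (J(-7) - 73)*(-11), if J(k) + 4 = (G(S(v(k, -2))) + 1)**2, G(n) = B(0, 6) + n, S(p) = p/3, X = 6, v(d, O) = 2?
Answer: 1804/9 ≈ 200.44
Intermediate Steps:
B(N, D) = 6
S(p) = p/3 (S(p) = p*(1/3) = p/3)
G(n) = 6 + n
J(k) = 493/9 (J(k) = -4 + ((6 + (1/3)*2) + 1)**2 = -4 + ((6 + 2/3) + 1)**2 = -4 + (20/3 + 1)**2 = -4 + (23/3)**2 = -4 + 529/9 = 493/9)
(J(-7) - 73)*(-11) = (493/9 - 73)*(-11) = -164/9*(-11) = 1804/9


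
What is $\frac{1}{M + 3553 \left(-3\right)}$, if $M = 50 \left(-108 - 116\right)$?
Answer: $- \frac{1}{21859} \approx -4.5748 \cdot 10^{-5}$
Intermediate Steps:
$M = -11200$ ($M = 50 \left(-224\right) = -11200$)
$\frac{1}{M + 3553 \left(-3\right)} = \frac{1}{-11200 + 3553 \left(-3\right)} = \frac{1}{-11200 - 10659} = \frac{1}{-21859} = - \frac{1}{21859}$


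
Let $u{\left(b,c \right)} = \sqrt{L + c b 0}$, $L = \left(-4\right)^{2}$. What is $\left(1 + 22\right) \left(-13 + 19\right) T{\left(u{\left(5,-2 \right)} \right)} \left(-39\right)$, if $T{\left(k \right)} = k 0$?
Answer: $0$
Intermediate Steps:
$L = 16$
$u{\left(b,c \right)} = 4$ ($u{\left(b,c \right)} = \sqrt{16 + c b 0} = \sqrt{16 + b c 0} = \sqrt{16 + 0} = \sqrt{16} = 4$)
$T{\left(k \right)} = 0$
$\left(1 + 22\right) \left(-13 + 19\right) T{\left(u{\left(5,-2 \right)} \right)} \left(-39\right) = \left(1 + 22\right) \left(-13 + 19\right) 0 \left(-39\right) = 23 \cdot 6 \cdot 0 \left(-39\right) = 138 \cdot 0 \left(-39\right) = 0 \left(-39\right) = 0$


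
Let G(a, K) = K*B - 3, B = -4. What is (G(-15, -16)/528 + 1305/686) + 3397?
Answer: 615575731/181104 ≈ 3399.0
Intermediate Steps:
G(a, K) = -3 - 4*K (G(a, K) = K*(-4) - 3 = -4*K - 3 = -3 - 4*K)
(G(-15, -16)/528 + 1305/686) + 3397 = ((-3 - 4*(-16))/528 + 1305/686) + 3397 = ((-3 + 64)*(1/528) + 1305*(1/686)) + 3397 = (61*(1/528) + 1305/686) + 3397 = (61/528 + 1305/686) + 3397 = 365443/181104 + 3397 = 615575731/181104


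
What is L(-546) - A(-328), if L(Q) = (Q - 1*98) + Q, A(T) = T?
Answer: -862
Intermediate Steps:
L(Q) = -98 + 2*Q (L(Q) = (Q - 98) + Q = (-98 + Q) + Q = -98 + 2*Q)
L(-546) - A(-328) = (-98 + 2*(-546)) - 1*(-328) = (-98 - 1092) + 328 = -1190 + 328 = -862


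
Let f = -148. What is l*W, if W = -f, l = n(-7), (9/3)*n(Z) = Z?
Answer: -1036/3 ≈ -345.33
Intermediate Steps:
n(Z) = Z/3
l = -7/3 (l = (1/3)*(-7) = -7/3 ≈ -2.3333)
W = 148 (W = -1*(-148) = 148)
l*W = -7/3*148 = -1036/3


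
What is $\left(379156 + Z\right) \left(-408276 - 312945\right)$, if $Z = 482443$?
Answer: $-621403292379$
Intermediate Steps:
$\left(379156 + Z\right) \left(-408276 - 312945\right) = \left(379156 + 482443\right) \left(-408276 - 312945\right) = 861599 \left(-721221\right) = -621403292379$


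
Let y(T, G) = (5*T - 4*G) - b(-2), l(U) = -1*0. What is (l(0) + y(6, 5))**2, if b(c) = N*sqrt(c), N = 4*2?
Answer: -28 - 160*I*sqrt(2) ≈ -28.0 - 226.27*I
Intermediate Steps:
l(U) = 0
N = 8
b(c) = 8*sqrt(c)
y(T, G) = -4*G + 5*T - 8*I*sqrt(2) (y(T, G) = (5*T - 4*G) - 8*sqrt(-2) = (-4*G + 5*T) - 8*I*sqrt(2) = -4*G + 5*T - 8*I*sqrt(2))
(l(0) + y(6, 5))**2 = (0 + (-4*5 + 5*6 - 8*I*sqrt(2)))**2 = (0 + (-20 + 30 - 8*I*sqrt(2)))**2 = (0 + (10 - 8*I*sqrt(2)))**2 = (10 - 8*I*sqrt(2))**2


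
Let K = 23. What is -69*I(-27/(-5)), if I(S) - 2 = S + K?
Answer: -10488/5 ≈ -2097.6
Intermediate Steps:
I(S) = 25 + S (I(S) = 2 + (S + 23) = 2 + (23 + S) = 25 + S)
-69*I(-27/(-5)) = -69*(25 - 27/(-5)) = -69*(25 - 27*(-⅕)) = -69*(25 + 27/5) = -69*152/5 = -10488/5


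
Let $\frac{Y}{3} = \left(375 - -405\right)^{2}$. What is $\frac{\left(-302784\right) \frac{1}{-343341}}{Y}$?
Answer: $\frac{6308}{13055541525} \approx 4.8317 \cdot 10^{-7}$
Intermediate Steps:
$Y = 1825200$ ($Y = 3 \left(375 - -405\right)^{2} = 3 \left(375 + 405\right)^{2} = 3 \cdot 780^{2} = 3 \cdot 608400 = 1825200$)
$\frac{\left(-302784\right) \frac{1}{-343341}}{Y} = \frac{\left(-302784\right) \frac{1}{-343341}}{1825200} = \left(-302784\right) \left(- \frac{1}{343341}\right) \frac{1}{1825200} = \frac{100928}{114447} \cdot \frac{1}{1825200} = \frac{6308}{13055541525}$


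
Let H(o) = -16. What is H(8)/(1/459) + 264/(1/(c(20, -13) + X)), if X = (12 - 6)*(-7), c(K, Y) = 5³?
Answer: 14568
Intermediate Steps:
c(K, Y) = 125
X = -42 (X = 6*(-7) = -42)
H(8)/(1/459) + 264/(1/(c(20, -13) + X)) = -16/(1/459) + 264/(1/(125 - 42)) = -16/1/459 + 264/(1/83) = -16*459 + 264/(1/83) = -7344 + 264*83 = -7344 + 21912 = 14568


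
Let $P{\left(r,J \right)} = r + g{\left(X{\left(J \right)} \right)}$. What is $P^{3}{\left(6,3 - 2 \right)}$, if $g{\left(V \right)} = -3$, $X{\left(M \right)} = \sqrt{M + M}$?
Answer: $27$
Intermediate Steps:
$X{\left(M \right)} = \sqrt{2} \sqrt{M}$ ($X{\left(M \right)} = \sqrt{2 M} = \sqrt{2} \sqrt{M}$)
$P{\left(r,J \right)} = -3 + r$ ($P{\left(r,J \right)} = r - 3 = -3 + r$)
$P^{3}{\left(6,3 - 2 \right)} = \left(-3 + 6\right)^{3} = 3^{3} = 27$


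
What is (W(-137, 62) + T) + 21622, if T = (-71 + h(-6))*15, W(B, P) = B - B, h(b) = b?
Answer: 20467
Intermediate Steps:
W(B, P) = 0
T = -1155 (T = (-71 - 6)*15 = -77*15 = -1155)
(W(-137, 62) + T) + 21622 = (0 - 1155) + 21622 = -1155 + 21622 = 20467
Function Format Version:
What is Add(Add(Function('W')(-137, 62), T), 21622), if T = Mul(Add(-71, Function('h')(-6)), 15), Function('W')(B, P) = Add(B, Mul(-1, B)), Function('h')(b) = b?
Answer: 20467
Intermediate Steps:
Function('W')(B, P) = 0
T = -1155 (T = Mul(Add(-71, -6), 15) = Mul(-77, 15) = -1155)
Add(Add(Function('W')(-137, 62), T), 21622) = Add(Add(0, -1155), 21622) = Add(-1155, 21622) = 20467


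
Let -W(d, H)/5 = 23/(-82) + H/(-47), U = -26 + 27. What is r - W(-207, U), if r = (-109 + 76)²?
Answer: 4191191/3854 ≈ 1087.5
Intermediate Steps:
U = 1
W(d, H) = 115/82 + 5*H/47 (W(d, H) = -5*(23/(-82) + H/(-47)) = -5*(23*(-1/82) + H*(-1/47)) = -5*(-23/82 - H/47) = 115/82 + 5*H/47)
r = 1089 (r = (-33)² = 1089)
r - W(-207, U) = 1089 - (115/82 + (5/47)*1) = 1089 - (115/82 + 5/47) = 1089 - 1*5815/3854 = 1089 - 5815/3854 = 4191191/3854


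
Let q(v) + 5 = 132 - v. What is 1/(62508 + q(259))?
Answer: 1/62376 ≈ 1.6032e-5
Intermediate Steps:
q(v) = 127 - v (q(v) = -5 + (132 - v) = 127 - v)
1/(62508 + q(259)) = 1/(62508 + (127 - 1*259)) = 1/(62508 + (127 - 259)) = 1/(62508 - 132) = 1/62376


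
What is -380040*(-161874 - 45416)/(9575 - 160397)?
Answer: -691039400/1323 ≈ -5.2233e+5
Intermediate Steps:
-380040*(-161874 - 45416)/(9575 - 160397) = -380040/((-150822/(-207290))) = -380040/((-150822*(-1/207290))) = -380040/3969/5455 = -380040*5455/3969 = -691039400/1323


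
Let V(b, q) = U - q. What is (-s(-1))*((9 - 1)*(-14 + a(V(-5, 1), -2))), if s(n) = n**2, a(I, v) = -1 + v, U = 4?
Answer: 136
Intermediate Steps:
V(b, q) = 4 - q
(-s(-1))*((9 - 1)*(-14 + a(V(-5, 1), -2))) = (-1*(-1)**2)*((9 - 1)*(-14 + (-1 - 2))) = (-1*1)*(8*(-14 - 3)) = -8*(-17) = -1*(-136) = 136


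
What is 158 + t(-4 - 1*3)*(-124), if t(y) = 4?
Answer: -338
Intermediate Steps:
158 + t(-4 - 1*3)*(-124) = 158 + 4*(-124) = 158 - 496 = -338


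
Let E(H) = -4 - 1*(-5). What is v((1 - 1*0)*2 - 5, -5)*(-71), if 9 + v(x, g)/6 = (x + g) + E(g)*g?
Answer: 9372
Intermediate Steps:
E(H) = 1 (E(H) = -4 + 5 = 1)
v(x, g) = -54 + 6*x + 12*g (v(x, g) = -54 + 6*((x + g) + 1*g) = -54 + 6*((g + x) + g) = -54 + 6*(x + 2*g) = -54 + (6*x + 12*g) = -54 + 6*x + 12*g)
v((1 - 1*0)*2 - 5, -5)*(-71) = (-54 + 6*((1 - 1*0)*2 - 5) + 12*(-5))*(-71) = (-54 + 6*((1 + 0)*2 - 5) - 60)*(-71) = (-54 + 6*(1*2 - 5) - 60)*(-71) = (-54 + 6*(2 - 5) - 60)*(-71) = (-54 + 6*(-3) - 60)*(-71) = (-54 - 18 - 60)*(-71) = -132*(-71) = 9372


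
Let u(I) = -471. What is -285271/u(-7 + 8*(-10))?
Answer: 285271/471 ≈ 605.67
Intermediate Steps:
-285271/u(-7 + 8*(-10)) = -285271/(-471) = -285271*(-1/471) = 285271/471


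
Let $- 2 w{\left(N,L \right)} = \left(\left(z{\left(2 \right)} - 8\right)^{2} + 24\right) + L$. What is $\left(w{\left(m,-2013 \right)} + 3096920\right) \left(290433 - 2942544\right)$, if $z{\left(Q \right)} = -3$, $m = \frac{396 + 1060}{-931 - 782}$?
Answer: $-8215852669794$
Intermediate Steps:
$m = - \frac{1456}{1713}$ ($m = \frac{1456}{-1713} = 1456 \left(- \frac{1}{1713}\right) = - \frac{1456}{1713} \approx -0.84997$)
$w{\left(N,L \right)} = - \frac{145}{2} - \frac{L}{2}$ ($w{\left(N,L \right)} = - \frac{\left(\left(-3 - 8\right)^{2} + 24\right) + L}{2} = - \frac{\left(\left(-11\right)^{2} + 24\right) + L}{2} = - \frac{\left(121 + 24\right) + L}{2} = - \frac{145 + L}{2} = - \frac{145}{2} - \frac{L}{2}$)
$\left(w{\left(m,-2013 \right)} + 3096920\right) \left(290433 - 2942544\right) = \left(\left(- \frac{145}{2} - - \frac{2013}{2}\right) + 3096920\right) \left(290433 - 2942544\right) = \left(\left(- \frac{145}{2} + \frac{2013}{2}\right) + 3096920\right) \left(-2652111\right) = \left(934 + 3096920\right) \left(-2652111\right) = 3097854 \left(-2652111\right) = -8215852669794$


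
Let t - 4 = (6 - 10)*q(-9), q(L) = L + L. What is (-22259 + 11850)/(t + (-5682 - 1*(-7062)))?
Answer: -1487/208 ≈ -7.1490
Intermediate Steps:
q(L) = 2*L
t = 76 (t = 4 + (6 - 10)*(2*(-9)) = 4 - 4*(-18) = 4 + 72 = 76)
(-22259 + 11850)/(t + (-5682 - 1*(-7062))) = (-22259 + 11850)/(76 + (-5682 - 1*(-7062))) = -10409/(76 + (-5682 + 7062)) = -10409/(76 + 1380) = -10409/1456 = -10409*1/1456 = -1487/208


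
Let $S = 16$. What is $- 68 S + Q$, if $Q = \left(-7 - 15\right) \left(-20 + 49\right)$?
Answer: $-1726$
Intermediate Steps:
$Q = -638$ ($Q = \left(-22\right) 29 = -638$)
$- 68 S + Q = \left(-68\right) 16 - 638 = -1088 - 638 = -1726$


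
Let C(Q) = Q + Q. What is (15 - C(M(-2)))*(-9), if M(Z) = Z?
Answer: -171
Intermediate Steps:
C(Q) = 2*Q
(15 - C(M(-2)))*(-9) = (15 - 2*(-2))*(-9) = (15 - 1*(-4))*(-9) = (15 + 4)*(-9) = 19*(-9) = -171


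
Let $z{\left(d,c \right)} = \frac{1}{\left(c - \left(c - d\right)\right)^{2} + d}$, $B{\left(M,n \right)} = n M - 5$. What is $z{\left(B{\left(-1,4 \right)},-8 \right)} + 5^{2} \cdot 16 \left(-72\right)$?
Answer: $- \frac{2073599}{72} \approx -28800.0$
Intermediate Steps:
$B{\left(M,n \right)} = -5 + M n$ ($B{\left(M,n \right)} = M n - 5 = -5 + M n$)
$z{\left(d,c \right)} = \frac{1}{d + d^{2}}$ ($z{\left(d,c \right)} = \frac{1}{d^{2} + d} = \frac{1}{d + d^{2}}$)
$z{\left(B{\left(-1,4 \right)},-8 \right)} + 5^{2} \cdot 16 \left(-72\right) = \frac{1}{\left(-5 - 4\right) \left(1 - 9\right)} + 5^{2} \cdot 16 \left(-72\right) = \frac{1}{\left(-5 - 4\right) \left(1 - 9\right)} + 25 \cdot 16 \left(-72\right) = \frac{1}{\left(-9\right) \left(1 - 9\right)} + 400 \left(-72\right) = - \frac{1}{9 \left(-8\right)} - 28800 = \left(- \frac{1}{9}\right) \left(- \frac{1}{8}\right) - 28800 = \frac{1}{72} - 28800 = - \frac{2073599}{72}$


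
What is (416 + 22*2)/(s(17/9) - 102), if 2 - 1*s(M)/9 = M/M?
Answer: -460/93 ≈ -4.9462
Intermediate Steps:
s(M) = 9 (s(M) = 18 - 9*M/M = 18 - 9*1 = 18 - 9 = 9)
(416 + 22*2)/(s(17/9) - 102) = (416 + 22*2)/(9 - 102) = (416 + 44)/(-93) = 460*(-1/93) = -460/93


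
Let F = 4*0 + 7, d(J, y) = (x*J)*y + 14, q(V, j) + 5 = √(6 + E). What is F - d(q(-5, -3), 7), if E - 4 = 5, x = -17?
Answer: -602 + 119*√15 ≈ -141.11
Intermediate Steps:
E = 9 (E = 4 + 5 = 9)
q(V, j) = -5 + √15 (q(V, j) = -5 + √(6 + 9) = -5 + √15)
d(J, y) = 14 - 17*J*y (d(J, y) = (-17*J)*y + 14 = -17*J*y + 14 = 14 - 17*J*y)
F = 7 (F = 0 + 7 = 7)
F - d(q(-5, -3), 7) = 7 - (14 - 17*(-5 + √15)*7) = 7 - (14 + (595 - 119*√15)) = 7 - (609 - 119*√15) = 7 + (-609 + 119*√15) = -602 + 119*√15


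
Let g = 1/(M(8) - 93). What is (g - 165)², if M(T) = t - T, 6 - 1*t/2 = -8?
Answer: 145106116/5329 ≈ 27230.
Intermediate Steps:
t = 28 (t = 12 - 2*(-8) = 12 + 16 = 28)
M(T) = 28 - T
g = -1/73 (g = 1/((28 - 1*8) - 93) = 1/((28 - 8) - 93) = 1/(20 - 93) = 1/(-73) = -1/73 ≈ -0.013699)
(g - 165)² = (-1/73 - 165)² = (-12046/73)² = 145106116/5329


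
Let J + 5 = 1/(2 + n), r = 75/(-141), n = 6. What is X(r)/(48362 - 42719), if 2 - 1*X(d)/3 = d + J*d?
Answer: -23/707256 ≈ -3.2520e-5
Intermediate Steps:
r = -25/47 (r = 75*(-1/141) = -25/47 ≈ -0.53191)
J = -39/8 (J = -5 + 1/(2 + 6) = -5 + 1/8 = -5 + ⅛ = -39/8 ≈ -4.8750)
X(d) = 6 + 93*d/8 (X(d) = 6 - 3*(d - 39*d/8) = 6 - (-93)*d/8 = 6 + 93*d/8)
X(r)/(48362 - 42719) = (6 + (93/8)*(-25/47))/(48362 - 42719) = (6 - 2325/376)/5643 = -69/376*1/5643 = -23/707256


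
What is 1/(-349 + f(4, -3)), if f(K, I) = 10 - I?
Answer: -1/336 ≈ -0.0029762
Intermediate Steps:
1/(-349 + f(4, -3)) = 1/(-349 + (10 - 1*(-3))) = 1/(-349 + (10 + 3)) = 1/(-349 + 13) = 1/(-336) = -1/336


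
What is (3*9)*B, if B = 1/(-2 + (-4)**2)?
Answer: 27/14 ≈ 1.9286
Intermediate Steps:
B = 1/14 (B = 1/(-2 + 16) = 1/14 ≈ 0.071429)
(3*9)*B = (3*9)*(1/14) = 27*(1/14) = 27/14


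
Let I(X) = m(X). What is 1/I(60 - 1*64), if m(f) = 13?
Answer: 1/13 ≈ 0.076923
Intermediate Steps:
I(X) = 13
1/I(60 - 1*64) = 1/13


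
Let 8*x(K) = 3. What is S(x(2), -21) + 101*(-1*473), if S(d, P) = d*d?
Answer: -3057463/64 ≈ -47773.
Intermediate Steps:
x(K) = 3/8 (x(K) = (⅛)*3 = 3/8)
S(d, P) = d²
S(x(2), -21) + 101*(-1*473) = (3/8)² + 101*(-1*473) = 9/64 + 101*(-473) = 9/64 - 47773 = -3057463/64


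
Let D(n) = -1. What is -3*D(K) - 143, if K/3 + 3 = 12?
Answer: -140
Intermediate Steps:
K = 27 (K = -9 + 3*12 = -9 + 36 = 27)
-3*D(K) - 143 = -3*(-1) - 143 = 3 - 143 = -140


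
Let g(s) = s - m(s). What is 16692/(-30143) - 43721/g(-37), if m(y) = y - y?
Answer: 1317264499/1115291 ≈ 1181.1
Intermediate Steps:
m(y) = 0
g(s) = s (g(s) = s - 1*0 = s + 0 = s)
16692/(-30143) - 43721/g(-37) = 16692/(-30143) - 43721/(-37) = 16692*(-1/30143) - 43721*(-1/37) = -16692/30143 + 43721/37 = 1317264499/1115291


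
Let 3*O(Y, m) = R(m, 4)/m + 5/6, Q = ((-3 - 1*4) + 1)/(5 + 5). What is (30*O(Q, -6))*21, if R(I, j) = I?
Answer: 385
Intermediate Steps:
Q = -⅗ (Q = ((-3 - 4) + 1)/10 = (-7 + 1)*(⅒) = -6*⅒ = -⅗ ≈ -0.60000)
O(Y, m) = 11/18 (O(Y, m) = (m/m + 5/6)/3 = (1 + 5*(⅙))/3 = (1 + ⅚)/3 = (⅓)*(11/6) = 11/18)
(30*O(Q, -6))*21 = (30*(11/18))*21 = (55/3)*21 = 385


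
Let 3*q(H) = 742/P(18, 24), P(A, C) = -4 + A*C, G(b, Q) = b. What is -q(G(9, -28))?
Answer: -371/642 ≈ -0.57788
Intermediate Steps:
q(H) = 371/642 (q(H) = (742/(-4 + 18*24))/3 = (742/(-4 + 432))/3 = (742/428)/3 = (742*(1/428))/3 = (⅓)*(371/214) = 371/642)
-q(G(9, -28)) = -1*371/642 = -371/642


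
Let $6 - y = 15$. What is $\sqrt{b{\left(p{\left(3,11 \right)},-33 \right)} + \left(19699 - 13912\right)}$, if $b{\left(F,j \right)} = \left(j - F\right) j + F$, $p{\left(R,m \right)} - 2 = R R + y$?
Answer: $4 \sqrt{434} \approx 83.331$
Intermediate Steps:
$y = -9$ ($y = 6 - 15 = -9$)
$p{\left(R,m \right)} = -7 + R^{2}$ ($p{\left(R,m \right)} = 2 + \left(R R - 9\right) = 2 + \left(R^{2} - 9\right) = 2 + \left(-9 + R^{2}\right) = -7 + R^{2}$)
$b{\left(F,j \right)} = F + j \left(j - F\right)$ ($b{\left(F,j \right)} = j \left(j - F\right) + F = F + j \left(j - F\right)$)
$\sqrt{b{\left(p{\left(3,11 \right)},-33 \right)} + \left(19699 - 13912\right)} = \sqrt{\left(\left(-7 + 3^{2}\right) + \left(-33\right)^{2} - \left(-7 + 3^{2}\right) \left(-33\right)\right) + \left(19699 - 13912\right)} = \sqrt{\left(\left(-7 + 9\right) + 1089 - \left(-7 + 9\right) \left(-33\right)\right) + 5787} = \sqrt{\left(2 + 1089 - 2 \left(-33\right)\right) + 5787} = \sqrt{\left(2 + 1089 + 66\right) + 5787} = \sqrt{1157 + 5787} = \sqrt{6944} = 4 \sqrt{434}$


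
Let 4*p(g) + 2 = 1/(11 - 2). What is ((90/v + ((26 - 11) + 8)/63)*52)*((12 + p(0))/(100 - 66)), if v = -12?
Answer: -4850105/38556 ≈ -125.79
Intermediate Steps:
p(g) = -17/36 (p(g) = -½ + 1/(4*(11 - 2)) = -½ + (¼)/9 = -½ + (¼)*(⅑) = -½ + 1/36 = -17/36)
((90/v + ((26 - 11) + 8)/63)*52)*((12 + p(0))/(100 - 66)) = ((90/(-12) + ((26 - 11) + 8)/63)*52)*((12 - 17/36)/(100 - 66)) = ((90*(-1/12) + (15 + 8)*(1/63))*52)*((415/36)/34) = ((-15/2 + 23*(1/63))*52)*((415/36)*(1/34)) = ((-15/2 + 23/63)*52)*(415/1224) = -899/126*52*(415/1224) = -23374/63*415/1224 = -4850105/38556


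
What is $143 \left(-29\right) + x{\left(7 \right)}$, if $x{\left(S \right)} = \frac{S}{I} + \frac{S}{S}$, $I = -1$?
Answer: $-4153$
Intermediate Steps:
$x{\left(S \right)} = 1 - S$ ($x{\left(S \right)} = \frac{S}{-1} + \frac{S}{S} = S \left(-1\right) + 1 = - S + 1 = 1 - S$)
$143 \left(-29\right) + x{\left(7 \right)} = 143 \left(-29\right) + \left(1 - 7\right) = -4147 + \left(1 - 7\right) = -4147 - 6 = -4153$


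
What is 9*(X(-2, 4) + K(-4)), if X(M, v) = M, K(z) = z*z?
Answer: 126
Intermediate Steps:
K(z) = z²
9*(X(-2, 4) + K(-4)) = 9*(-2 + (-4)²) = 9*(-2 + 16) = 9*14 = 126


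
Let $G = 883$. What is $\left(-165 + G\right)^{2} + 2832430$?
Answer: $3347954$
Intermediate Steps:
$\left(-165 + G\right)^{2} + 2832430 = \left(-165 + 883\right)^{2} + 2832430 = 718^{2} + 2832430 = 515524 + 2832430 = 3347954$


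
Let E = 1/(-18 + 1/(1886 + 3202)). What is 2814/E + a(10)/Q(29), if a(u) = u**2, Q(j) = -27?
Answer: -1159800329/22896 ≈ -50655.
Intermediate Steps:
E = -5088/91583 (E = 1/(-18 + 1/5088) = 1/(-91583/5088) = -5088/91583 ≈ -0.055556)
2814/E + a(10)/Q(29) = 2814/(-5088/91583) + 10**2/(-27) = 2814*(-91583/5088) + 100*(-1/27) = -42952427/848 - 100/27 = -1159800329/22896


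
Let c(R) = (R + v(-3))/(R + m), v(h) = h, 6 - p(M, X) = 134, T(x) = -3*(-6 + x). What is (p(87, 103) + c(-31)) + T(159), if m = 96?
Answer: -38189/65 ≈ -587.52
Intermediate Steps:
T(x) = 18 - 3*x
p(M, X) = -128 (p(M, X) = 6 - 1*134 = 6 - 134 = -128)
c(R) = (-3 + R)/(96 + R) (c(R) = (R - 3)/(R + 96) = (-3 + R)/(96 + R))
(p(87, 103) + c(-31)) + T(159) = (-128 + (-3 - 31)/(96 - 31)) + (18 - 3*159) = (-128 - 34/65) + (18 - 477) = (-128 + (1/65)*(-34)) - 459 = (-128 - 34/65) - 459 = -8354/65 - 459 = -38189/65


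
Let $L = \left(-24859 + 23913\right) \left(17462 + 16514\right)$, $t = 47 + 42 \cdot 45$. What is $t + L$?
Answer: $-32139359$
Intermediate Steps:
$t = 1937$ ($t = 47 + 1890 = 1937$)
$L = -32141296$ ($L = \left(-946\right) 33976 = -32141296$)
$t + L = 1937 - 32141296 = -32139359$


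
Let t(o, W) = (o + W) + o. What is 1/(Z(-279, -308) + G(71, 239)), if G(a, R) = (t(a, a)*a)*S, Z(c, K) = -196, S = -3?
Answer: -1/45565 ≈ -2.1947e-5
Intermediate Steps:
t(o, W) = W + 2*o (t(o, W) = (W + o) + o = W + 2*o)
G(a, R) = -9*a**2 (G(a, R) = ((a + 2*a)*a)*(-3) = ((3*a)*a)*(-3) = (3*a**2)*(-3) = -9*a**2)
1/(Z(-279, -308) + G(71, 239)) = 1/(-196 - 9*71**2) = 1/(-196 - 9*5041) = 1/(-196 - 45369) = 1/(-45565) = -1/45565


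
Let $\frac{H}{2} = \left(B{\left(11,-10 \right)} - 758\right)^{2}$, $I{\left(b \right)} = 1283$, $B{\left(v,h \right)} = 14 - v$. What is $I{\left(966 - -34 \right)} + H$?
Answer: $1141333$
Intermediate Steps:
$H = 1140050$ ($H = 2 \left(\left(14 - 11\right) - 758\right)^{2} = 2 \left(3 - 758\right)^{2} = 2 \left(-755\right)^{2} = 2 \cdot 570025 = 1140050$)
$I{\left(966 - -34 \right)} + H = 1283 + 1140050 = 1141333$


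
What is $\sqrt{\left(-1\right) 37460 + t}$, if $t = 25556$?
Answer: $8 i \sqrt{186} \approx 109.11 i$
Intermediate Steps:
$\sqrt{\left(-1\right) 37460 + t} = \sqrt{\left(-1\right) 37460 + 25556} = \sqrt{-37460 + 25556} = \sqrt{-11904} = 8 i \sqrt{186}$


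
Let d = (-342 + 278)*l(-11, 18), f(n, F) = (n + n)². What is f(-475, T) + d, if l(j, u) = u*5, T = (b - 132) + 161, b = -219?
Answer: 896740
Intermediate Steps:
T = -190 (T = (-219 - 132) + 161 = -351 + 161 = -190)
l(j, u) = 5*u
f(n, F) = 4*n² (f(n, F) = (2*n)² = 4*n²)
d = -5760 (d = (-342 + 278)*(5*18) = -64*90 = -5760)
f(-475, T) + d = 4*(-475)² - 5760 = 4*225625 - 5760 = 902500 - 5760 = 896740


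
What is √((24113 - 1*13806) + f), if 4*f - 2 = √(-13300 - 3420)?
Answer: √(41230 + 4*I*√1045)/2 ≈ 101.53 + 0.1592*I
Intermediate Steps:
f = ½ + I*√1045 (f = ½ + √(-13300 - 3420)/4 = ½ + √(-16720)/4 = ½ + (4*I*√1045)/4 = ½ + I*√1045 ≈ 0.5 + 32.326*I)
√((24113 - 1*13806) + f) = √((24113 - 1*13806) + (½ + I*√1045)) = √((24113 - 13806) + (½ + I*√1045)) = √(10307 + (½ + I*√1045)) = √(20615/2 + I*√1045)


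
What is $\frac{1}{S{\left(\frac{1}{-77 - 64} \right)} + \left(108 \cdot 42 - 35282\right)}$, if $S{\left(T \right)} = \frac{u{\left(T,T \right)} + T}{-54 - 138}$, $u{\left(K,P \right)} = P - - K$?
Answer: $- \frac{9024}{277451903} \approx -3.2525 \cdot 10^{-5}$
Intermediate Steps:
$u{\left(K,P \right)} = K + P$ ($u{\left(K,P \right)} = P + K = K + P$)
$S{\left(T \right)} = - \frac{T}{64}$ ($S{\left(T \right)} = \frac{\left(T + T\right) + T}{-54 - 138} = \frac{2 T + T}{-192} = 3 T \left(- \frac{1}{192}\right) = - \frac{T}{64}$)
$\frac{1}{S{\left(\frac{1}{-77 - 64} \right)} + \left(108 \cdot 42 - 35282\right)} = \frac{1}{- \frac{1}{64 \left(-77 - 64\right)} + \left(108 \cdot 42 - 35282\right)} = \frac{1}{- \frac{1}{64 \left(-141\right)} + \left(4536 - 35282\right)} = \frac{1}{\left(- \frac{1}{64}\right) \left(- \frac{1}{141}\right) - 30746} = \frac{1}{\frac{1}{9024} - 30746} = \frac{1}{- \frac{277451903}{9024}} = - \frac{9024}{277451903}$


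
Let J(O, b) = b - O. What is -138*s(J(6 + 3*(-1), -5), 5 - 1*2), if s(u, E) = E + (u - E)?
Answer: 1104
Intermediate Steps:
s(u, E) = u
-138*s(J(6 + 3*(-1), -5), 5 - 1*2) = -138*(-5 - (6 + 3*(-1))) = -138*(-5 - (6 - 3)) = -138*(-5 - 1*3) = -138*(-5 - 3) = -138*(-8) = 1104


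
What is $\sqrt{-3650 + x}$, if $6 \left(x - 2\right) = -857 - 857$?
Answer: $\frac{i \sqrt{35403}}{3} \approx 62.719 i$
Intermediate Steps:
$x = - \frac{851}{3}$ ($x = 2 + \frac{-857 - 857}{6} = 2 + \frac{1}{6} \left(-1714\right) = 2 - \frac{857}{3} = - \frac{851}{3} \approx -283.67$)
$\sqrt{-3650 + x} = \sqrt{-3650 - \frac{851}{3}} = \sqrt{- \frac{11801}{3}} = \frac{i \sqrt{35403}}{3}$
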